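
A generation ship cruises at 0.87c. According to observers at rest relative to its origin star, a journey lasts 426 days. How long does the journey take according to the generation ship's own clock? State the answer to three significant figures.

210 days

Lorentz factor: γ = (1 − 0.7569)^(−1/2) = 2.0282.
The moving clock records proper time: Δτ = Δt/γ = 426/2.0282 = 210 days.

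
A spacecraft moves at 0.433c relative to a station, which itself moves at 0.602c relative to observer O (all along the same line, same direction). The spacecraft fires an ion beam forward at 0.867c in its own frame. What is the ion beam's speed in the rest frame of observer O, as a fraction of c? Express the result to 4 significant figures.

Compose velocities in two stages. Stage 1 (into S'): u₁ = (0.867+0.433)/(1+0.867×0.433) = 0.94517.
Stage 2 (into S): u = (0.94517+0.602)/(1+0.94517×0.602) = 0.98609, so the speed is 0.9861c.

0.9861c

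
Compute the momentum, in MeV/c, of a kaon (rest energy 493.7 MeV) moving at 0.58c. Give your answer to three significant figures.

γ = 1/√(1 − β²) = 1/√(1 − 0.3364) = 1/√0.6636 = 1/0.814616 = 1.2276.
Momentum: p = γβ·mc = 1.2276 × 0.58 × 493.7 MeV/c = 352 MeV/c.

352 MeV/c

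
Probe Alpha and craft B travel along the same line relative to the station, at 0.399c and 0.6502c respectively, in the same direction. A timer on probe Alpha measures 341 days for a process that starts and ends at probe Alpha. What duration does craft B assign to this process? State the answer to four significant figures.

Transform probe Alpha's velocity into craft B's frame: (0.399 − 0.6502)/(1 − 0.399·0.6502) = −0.2512/0.7405702, so the relative speed is 0.3392c.
γ for this relative speed: γ = 1/√(1 − 0.115057) = 1.063.
Probe Alpha's interval is proper; time dilation gives Δt_B = γΔτ = 1.063 × 341 days = 362.5 days.

362.5 days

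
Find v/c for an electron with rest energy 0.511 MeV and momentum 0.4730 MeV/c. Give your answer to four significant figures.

0.6793

βγ = pc/(mc²) = 0.4730/0.511 = 0.92564.
Since γ² = 1 + (βγ)² = 1.856809, γ = √1.856809 = 1.36265, and β = (βγ)/γ = 0.92564/1.36265 = 0.6793.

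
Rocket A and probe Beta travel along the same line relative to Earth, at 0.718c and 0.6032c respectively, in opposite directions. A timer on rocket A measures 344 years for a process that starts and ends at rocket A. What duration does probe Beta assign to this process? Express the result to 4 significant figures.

Speed of rocket A in probe Beta's frame: u = (v_A + v_B)/(1 + v_A v_B/c²) = (0.718 + 0.6032)/(1 + 0.718×0.6032) = 1.3212/1.4330976 = 0.92192; |u| = 0.92192c.
γ for this relative speed: γ = 1/√(1 − 0.849936) = 2.5814.
The clock on rocket A records proper time, so probe Beta measures Δt = γΔτ = 2.5814 × 344 = 888.0 years.

888.0 years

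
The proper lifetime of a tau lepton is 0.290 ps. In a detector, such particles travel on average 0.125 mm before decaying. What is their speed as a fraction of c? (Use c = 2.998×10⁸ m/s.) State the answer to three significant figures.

Let x = d/(cτ) = 1.250×10^-4 m / (2.998×10⁸ m/s × 2.900×10^-13 s) = 1.4377. Since d = βγcτ, x = βγ = β/√(1−β²).
Solving: β² = x²/(1+x²) = 2.06698/3.06698 = 0.673946, so β = 0.821.

0.821c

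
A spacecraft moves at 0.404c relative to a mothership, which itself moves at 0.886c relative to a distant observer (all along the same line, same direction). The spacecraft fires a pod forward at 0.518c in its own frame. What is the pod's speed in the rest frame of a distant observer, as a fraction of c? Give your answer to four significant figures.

First combine the pod and spacecraft (S''→S'): u₁ = (0.518 + 0.404)/(1 + 0.518×0.404) = 0.922/1.209272 = 0.76244.
Then combine with the mothership (S'→S): u = (0.76244 + 0.886)/(1 + 0.76244×0.886) = 1.64844/1.67552184 = 0.98384.

0.9838c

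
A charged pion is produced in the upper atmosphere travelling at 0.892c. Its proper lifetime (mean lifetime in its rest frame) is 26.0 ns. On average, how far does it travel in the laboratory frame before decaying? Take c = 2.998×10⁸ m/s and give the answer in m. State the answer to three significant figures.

15.4 m

With β = 0.892, γ = 1/√(1 − 0.892²) = 1/√0.204336 = 2.2122.
Lab-frame lifetime: Δt = γτ = 2.2122 × 26.0 ns = 57.517 ns.
Distance: d = vΔt = 0.892 × 2.998×10⁸ m/s × 5.7517×10^-8 s = 15.4 m.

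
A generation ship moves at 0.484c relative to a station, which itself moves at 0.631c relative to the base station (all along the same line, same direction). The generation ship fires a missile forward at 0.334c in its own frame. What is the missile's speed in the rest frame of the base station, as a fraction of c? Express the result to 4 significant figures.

First combine the missile and generation ship (S''→S'): u₁ = (0.334 + 0.484)/(1 + 0.334×0.484) = 0.818/1.161656 = 0.70417.
Then combine with the station (S'→S): u = (0.70417 + 0.631)/(1 + 0.70417×0.631) = 1.33517/1.44433127 = 0.92442.

0.9244c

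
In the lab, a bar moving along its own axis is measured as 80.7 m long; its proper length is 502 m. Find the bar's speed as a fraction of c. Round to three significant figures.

Length contraction gives γ = L₀/L = 502/80.7 = 6.2206.
β = √(1 − 1/γ²) = √0.974157 = 0.987.

0.987c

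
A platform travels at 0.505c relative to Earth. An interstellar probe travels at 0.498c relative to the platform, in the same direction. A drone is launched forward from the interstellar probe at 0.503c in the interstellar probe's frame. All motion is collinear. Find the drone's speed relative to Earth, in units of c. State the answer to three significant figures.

0.930c

First combine the drone and interstellar probe (S''→S'): u₁ = (0.503 + 0.498)/(1 + 0.503×0.498) = 1.001/1.250494 = 0.80048.
Then combine with the platform (S'→S): u = (0.80048 + 0.505)/(1 + 0.80048×0.505) = 1.30548/1.4042424 = 0.92967.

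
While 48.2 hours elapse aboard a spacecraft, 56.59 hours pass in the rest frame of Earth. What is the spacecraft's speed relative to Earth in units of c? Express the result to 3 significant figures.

0.524c

γ = Δt/Δτ = 56.59/48.2 = 1.1741.
β = √(1 − 1/γ²) = √(1 − 0.72542) = √0.27458 = 0.524.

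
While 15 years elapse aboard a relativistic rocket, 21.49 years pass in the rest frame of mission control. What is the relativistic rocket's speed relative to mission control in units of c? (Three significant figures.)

0.716c

γ = Δt/Δτ = 21.49/15 = 1.4327.
β = √(1 − 1/γ²) = √(1 − 0.48718) = √0.51282 = 0.716.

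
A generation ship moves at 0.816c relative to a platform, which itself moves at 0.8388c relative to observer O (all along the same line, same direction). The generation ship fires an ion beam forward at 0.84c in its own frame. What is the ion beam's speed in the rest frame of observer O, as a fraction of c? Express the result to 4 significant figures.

Apply u = (u'+v)/(1+u'v) twice. Ion beam in the platform frame: (0.84+0.816)/(1+0.84·0.816) = 1.656/1.68544 = 0.98253c.
That velocity, transformed to the rest frame of observer O: (0.98253+0.8388)/(1+0.98253·0.8388) = 1.82133/1.824146164 = 0.99846c.

0.9985c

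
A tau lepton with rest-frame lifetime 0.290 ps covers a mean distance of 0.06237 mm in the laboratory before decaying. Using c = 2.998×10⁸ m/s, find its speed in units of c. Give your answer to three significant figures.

0.583c

Lab distance = (lab lifetime)·v = γτ·βc, so βγ = d/(cτ) = 6.237×10^-5/(2.998×10⁸ × 2.900×10^-13) = 0.71737.
With βγ = 0.71737: γ² = 1 + (βγ)² = 1.51462, and β = (βγ)/γ = 0.71737/1.2307 = 0.583.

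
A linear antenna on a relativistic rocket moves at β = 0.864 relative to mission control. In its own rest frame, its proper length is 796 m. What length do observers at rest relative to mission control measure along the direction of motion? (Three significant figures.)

401 m

Lorentz factor: γ = (1 − 0.746496)^(−1/2) = 1.9861.
Along the direction of motion the measured length is L₀/γ = 796/1.9861 = 401 m.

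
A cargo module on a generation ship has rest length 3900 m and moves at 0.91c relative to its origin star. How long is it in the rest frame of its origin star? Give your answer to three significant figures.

1620 m

With β = 0.91, γ = 1/√(1 − 0.91²) = 1/√0.1719 = 2.4119.
Along the direction of motion the measured length is L₀/γ = 3900/2.4119 = 1620 m.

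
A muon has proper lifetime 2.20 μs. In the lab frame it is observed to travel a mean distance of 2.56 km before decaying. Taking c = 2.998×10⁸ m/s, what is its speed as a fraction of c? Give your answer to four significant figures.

Let x = d/(cτ) = 2560 m / (2.998×10⁸ m/s × 2.200×10^-6 s) = 3.8814. Since d = βγcτ, x = βγ = β/√(1−β²).
Solving: β² = x²/(1+x²) = 15.0653/16.0653 = 0.937754, so β = 0.9684.

0.9684c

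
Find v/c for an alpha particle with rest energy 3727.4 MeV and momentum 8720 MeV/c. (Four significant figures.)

pc/(mc²) = 8720/3727.4 = 2.3394 = βγ = β/√(1−β²).
So β² = x²/(1 + x²) with x = 2.3394: x² = 5.47279, β² = 5.47279/6.47279 = 0.845507, β = 0.9195.

0.9195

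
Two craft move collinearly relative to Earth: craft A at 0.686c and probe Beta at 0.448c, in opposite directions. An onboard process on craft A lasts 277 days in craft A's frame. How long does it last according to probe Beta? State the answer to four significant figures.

556.7 days

Speed of craft A in probe Beta's frame: u = (v_A + v_B)/(1 + v_A v_B/c²) = (0.686 + 0.448)/(1 + 0.686×0.448) = 1.134/1.307328 = 0.86742; |u| = 0.86742c.
γ for this relative speed: γ = 1/√(1 − 0.752417) = 2.0097.
The clock on craft A records proper time, so probe Beta measures Δt = γΔτ = 2.0097 × 277 = 556.7 days.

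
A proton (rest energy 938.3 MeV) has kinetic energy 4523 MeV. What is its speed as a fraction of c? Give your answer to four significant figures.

K = (γ−1)mc², so γ = 1 + 4523/938.3 = 5.8204.
Then v/c = √(1 − γ⁻²) = √(1 − 0.0295185) = √0.9704815 = 0.9851.

0.9851c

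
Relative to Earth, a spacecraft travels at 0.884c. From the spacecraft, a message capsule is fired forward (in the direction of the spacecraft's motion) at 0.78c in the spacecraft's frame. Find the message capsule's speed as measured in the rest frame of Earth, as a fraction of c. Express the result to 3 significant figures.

Relativistic velocity addition: u = (u' + v)/(1 + u'v/c²), with u' = 0.78c and v = 0.884c.
Numerator: 0.78 + 0.884 = 1.664. Denominator: 1 + (0.78)(0.884) = 1.68952.
u = 1.664/1.68952 = 0.9849, so the speed is 0.985c.

0.985c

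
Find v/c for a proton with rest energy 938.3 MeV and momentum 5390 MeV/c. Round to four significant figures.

pc/(mc²) = 5390/938.3 = 5.7444 = βγ = β/√(1−β²).
So β² = x²/(1 + x²) with x = 5.7444: x² = 32.9981, β² = 32.9981/33.9981 = 0.970587, β = 0.9852.

0.9852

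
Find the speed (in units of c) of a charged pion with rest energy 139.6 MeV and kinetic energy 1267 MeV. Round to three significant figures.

K = (γ−1)mc², so γ = 1 + 1267/139.6 = 10.076.
Then v/c = √(1 − γ⁻²) = √(1 − 0.00984972) = √0.99015028 = 0.995.

0.995c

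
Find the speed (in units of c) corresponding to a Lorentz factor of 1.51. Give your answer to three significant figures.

β = √(1 − 1/γ²) = √(1 − 1/2.2801) = √0.561423 = 0.749.

0.749c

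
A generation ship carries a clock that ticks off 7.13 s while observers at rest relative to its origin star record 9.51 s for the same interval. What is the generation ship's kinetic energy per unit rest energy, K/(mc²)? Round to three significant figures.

The time-dilation ratio gives γ = 9.51/7.13 = 1.3338.
K/(mc²) = γ − 1 = 1.3338 − 1 = 0.334.

0.334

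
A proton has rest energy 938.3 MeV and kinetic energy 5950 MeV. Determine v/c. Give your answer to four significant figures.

K = (γ−1)mc², so γ = 1 + 5950/938.3 = 7.3413.
Then v/c = √(1 − γ⁻²) = √(1 − 0.0185547) = √0.9814453 = 0.9907.

0.9907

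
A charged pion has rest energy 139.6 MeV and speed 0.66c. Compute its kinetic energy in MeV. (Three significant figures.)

β² = 0.4356, so γ = 1/√0.5644 = 1.33109.
Kinetic energy: K = (γ − 1)mc² = (1.33109 − 1) × 139.6 MeV = 0.33109 × 139.6 = 46.2 MeV.

46.2 MeV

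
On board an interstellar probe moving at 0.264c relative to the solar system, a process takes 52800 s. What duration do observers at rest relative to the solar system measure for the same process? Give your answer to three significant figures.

54700 s

Lorentz factor: γ = (1 − 0.069696)^(−1/2) = 1.0368.
The onboard clock measures proper time, so the interval in the rest frame of the solar system is dilated: Δt = γ·Δτ = 1.0368 × 52800 s = 54700 s.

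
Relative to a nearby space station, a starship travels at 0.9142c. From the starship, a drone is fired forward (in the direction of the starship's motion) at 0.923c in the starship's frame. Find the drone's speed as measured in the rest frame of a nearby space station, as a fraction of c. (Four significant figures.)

Relativistic velocity addition: u = (u' + v)/(1 + u'v/c²), with u' = 0.923c and v = 0.9142c.
Numerator: 0.923 + 0.9142 = 1.8372. Denominator: 1 + (0.923)(0.9142) = 1.8438066.
u = 1.8372/1.8438066 = 0.99642, so the speed is 0.9964c.

0.9964c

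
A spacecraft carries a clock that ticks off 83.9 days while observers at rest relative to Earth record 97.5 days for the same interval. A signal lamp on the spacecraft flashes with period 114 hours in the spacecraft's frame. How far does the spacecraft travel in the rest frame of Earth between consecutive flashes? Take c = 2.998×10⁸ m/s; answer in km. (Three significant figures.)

From Δt = γΔτ: γ = 97.5/83.9 = 1.1621.
β = √(1 − 1/γ²) = 0.50943. Lab-frame period = γτ = 1.1621×114 hours = 132.48 hours. Distance = βc × γτ = 0.50943 × 2.998×10⁸ m/s × 476928 s = 7.2840×10^13 m = 7.28×10^10 km.

7.28×10^10 km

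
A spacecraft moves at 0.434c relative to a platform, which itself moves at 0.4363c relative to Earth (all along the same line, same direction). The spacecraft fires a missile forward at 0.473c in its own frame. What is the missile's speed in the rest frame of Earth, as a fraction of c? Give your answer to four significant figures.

Apply u = (u'+v)/(1+u'v) twice. Missile in the platform frame: (0.473+0.434)/(1+0.473·0.434) = 0.907/1.205282 = 0.75252c.
That velocity, transformed to the rest frame of Earth: (0.75252+0.4363)/(1+0.75252·0.4363) = 1.18882/1.328324476 = 0.89498c.

0.8950c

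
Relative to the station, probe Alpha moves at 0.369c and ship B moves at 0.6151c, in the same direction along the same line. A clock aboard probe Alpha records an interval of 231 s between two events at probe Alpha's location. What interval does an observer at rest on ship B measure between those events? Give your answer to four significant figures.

243.7 s

The velocity of probe Alpha relative to ship B is (0.369 − 0.6151)c / (1 − 0.369×0.6151) = −0.31836c; relative speed 0.31836c.
γ for this relative speed: γ = 1/√(1 − 0.101353) = 1.0549.
The clock on probe Alpha records proper time, so ship B measures Δt = γΔτ = 1.0549 × 231 = 243.7 s.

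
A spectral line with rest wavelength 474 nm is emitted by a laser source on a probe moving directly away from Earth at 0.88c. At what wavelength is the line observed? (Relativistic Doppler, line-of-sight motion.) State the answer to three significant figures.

Relativistic Doppler for wavelength: λ_obs = λ_src · √((1+β)/(1−β)).
With β = 0.88: factor = √(1.88/0.12) = 3.9581.
λ_obs = 474 × 3.9581 = 1880 nm.

1880 nm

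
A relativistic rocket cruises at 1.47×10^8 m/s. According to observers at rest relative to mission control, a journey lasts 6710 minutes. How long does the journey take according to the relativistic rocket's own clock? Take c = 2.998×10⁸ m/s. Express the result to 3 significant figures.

5850 minutes

β = v/c = (1.47×10^8 m/s)/(2.998×10⁸ m/s) = 0.490327.
γ = 1/√(1 − β²) = 1/√(1 − 0.2404206) = 1/√0.7595794 = 1/0.871539 = 1.1474.
The moving clock records proper time: Δτ = Δt/γ = 6710/1.1474 = 5850 minutes.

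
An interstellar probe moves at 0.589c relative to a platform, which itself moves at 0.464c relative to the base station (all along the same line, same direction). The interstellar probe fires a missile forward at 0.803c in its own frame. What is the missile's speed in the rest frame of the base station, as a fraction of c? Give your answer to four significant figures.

0.9795c

First combine the missile and interstellar probe (S''→S'): u₁ = (0.803 + 0.589)/(1 + 0.803×0.589) = 1.392/1.472967 = 0.94503.
Then combine with the platform (S'→S): u = (0.94503 + 0.464)/(1 + 0.94503×0.464) = 1.40903/1.43849392 = 0.97952.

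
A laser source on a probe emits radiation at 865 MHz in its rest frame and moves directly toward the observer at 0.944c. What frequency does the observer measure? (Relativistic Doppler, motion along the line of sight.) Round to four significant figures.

Relativistic Doppler (source moving toward): f_obs = f_src · √((1+β)/(1−β)).
With β = 0.944: factor = √(1.944/0.056) = 5.8919.
f_obs = 865 × 5.8919 = 5096 MHz.

5096 MHz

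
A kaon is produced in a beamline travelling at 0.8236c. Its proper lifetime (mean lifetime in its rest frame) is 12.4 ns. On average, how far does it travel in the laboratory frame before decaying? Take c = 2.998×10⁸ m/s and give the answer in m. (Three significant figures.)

5.40 m

γ = 1/√(1 − β²) = 1/√(1 − 0.67831696) = 1/√0.32168304 = 1/0.567171 = 1.7631.
Lab-frame lifetime: Δt = γτ = 1.7631 × 12.4 ns = 21.862 ns.
Distance: d = vΔt = 0.8236 × 2.998×10⁸ m/s × 2.1862×10^-8 s = 5.40 m.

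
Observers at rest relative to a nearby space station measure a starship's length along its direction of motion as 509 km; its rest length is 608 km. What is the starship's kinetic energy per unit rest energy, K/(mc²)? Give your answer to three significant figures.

Length contraction gives γ = L₀/L = 608/509 = 1.1945.
K/(mc²) = γ − 1 = 1.1945 − 1 = 0.194.

0.194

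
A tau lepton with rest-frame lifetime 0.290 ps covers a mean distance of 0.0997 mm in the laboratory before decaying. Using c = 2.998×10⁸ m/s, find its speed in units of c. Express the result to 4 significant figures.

Lab distance = (lab lifetime)·v = γτ·βc, so βγ = d/(cτ) = 9.970×10^-5/(2.998×10⁸ × 2.900×10^-13) = 1.1467.
With βγ = 1.1467: γ² = 1 + (βγ)² = 2.31492, and β = (βγ)/γ = 1.1467/1.52149 = 0.7537.

0.7537c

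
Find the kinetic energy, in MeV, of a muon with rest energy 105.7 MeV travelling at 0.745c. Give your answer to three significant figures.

52.8 MeV

Lorentz factor: γ = (1 − 0.555025)^(−1/2) = 1.49911.
Kinetic energy: K = (γ − 1)mc² = (1.49911 − 1) × 105.7 MeV = 0.49911 × 105.7 = 52.8 MeV.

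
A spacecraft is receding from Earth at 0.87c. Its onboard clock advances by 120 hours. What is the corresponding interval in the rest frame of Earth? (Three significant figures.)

Lorentz factor: γ = (1 − 0.7569)^(−1/2) = 2.0282.
Time dilation: Δt = γ·Δτ = 2.0282 × 120 = 243 hours.

243 hours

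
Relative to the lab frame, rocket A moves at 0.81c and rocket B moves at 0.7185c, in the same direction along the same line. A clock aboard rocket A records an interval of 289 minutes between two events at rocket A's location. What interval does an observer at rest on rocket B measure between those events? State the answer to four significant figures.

Speed of rocket A in rocket B's frame: u = (v_A − v_B)/(1 − v_A v_B/c²) = (0.81 − 0.7185)/(1 − 0.81×0.7185) = 0.0915/0.418015 = 0.21889; |u| = 0.21889c.
At |u| = 0.21889c, γ = (1 − 0.0479128)^(−1/2) = 1.0249.
The clock on rocket A records proper time, so rocket B measures Δt = γΔτ = 1.0249 × 289 = 296.2 minutes.

296.2 minutes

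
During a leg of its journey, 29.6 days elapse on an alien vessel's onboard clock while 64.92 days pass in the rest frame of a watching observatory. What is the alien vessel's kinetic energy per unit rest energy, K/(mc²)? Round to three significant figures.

The time-dilation ratio gives γ = 64.92/29.6 = 2.19324.
K/(mc²) = γ − 1 = 2.19324 − 1 = 1.19.

1.19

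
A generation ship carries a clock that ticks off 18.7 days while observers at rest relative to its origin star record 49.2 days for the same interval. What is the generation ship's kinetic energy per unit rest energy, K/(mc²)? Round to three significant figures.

1.63

γ = Δt/Δτ = 49.2/18.7 = 2.63102.
K/(mc²) = γ − 1 = 2.63102 − 1 = 1.63.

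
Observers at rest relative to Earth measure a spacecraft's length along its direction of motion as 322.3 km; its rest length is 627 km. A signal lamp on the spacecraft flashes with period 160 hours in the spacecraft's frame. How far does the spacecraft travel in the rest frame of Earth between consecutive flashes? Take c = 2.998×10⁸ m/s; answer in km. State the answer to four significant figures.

Length contraction gives γ = L₀/L = 627/322.3 = 1.94539.
β = √(1 − 1/γ²) = 0.85777. Lab-frame period = γτ = 1.94539×160 hours = 311.26 hours. Distance = βc × γτ = 0.85777 × 2.998×10⁸ m/s × 1120536 s = 2.8816×10^14 m = 2.882×10^11 km.

2.882×10^11 km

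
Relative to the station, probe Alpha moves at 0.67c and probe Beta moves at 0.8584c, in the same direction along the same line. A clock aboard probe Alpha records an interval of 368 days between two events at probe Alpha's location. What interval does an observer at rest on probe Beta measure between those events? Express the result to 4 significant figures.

The velocity of probe Alpha relative to probe Beta is (0.67 − 0.8584)c / (1 − 0.67×0.8584) = −0.44343c; relative speed 0.44343c.
γ for this relative speed: γ = 1/√(1 − 0.19663) = 1.1157.
Probe Alpha's interval is proper; time dilation gives Δt_B = γΔτ = 1.1157 × 368 days = 410.6 days.

410.6 days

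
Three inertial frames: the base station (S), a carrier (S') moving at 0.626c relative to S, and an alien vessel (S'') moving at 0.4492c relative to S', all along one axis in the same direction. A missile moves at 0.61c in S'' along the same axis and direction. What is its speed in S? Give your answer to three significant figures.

Compose velocities in two stages. Stage 1 (into S'): u₁ = (0.61+0.4492)/(1+0.61×0.4492) = 0.83139.
Stage 2 (into S): u = (0.83139+0.626)/(1+0.83139×0.626) = 0.95853, so the speed is 0.959c.

0.959c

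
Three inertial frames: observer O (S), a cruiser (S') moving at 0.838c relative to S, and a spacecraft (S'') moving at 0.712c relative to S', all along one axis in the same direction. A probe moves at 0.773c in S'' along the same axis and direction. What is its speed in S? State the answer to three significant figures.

First combine the probe and spacecraft (S''→S'): u₁ = (0.773 + 0.712)/(1 + 0.773×0.712) = 1.485/1.550376 = 0.95783.
Then combine with the cruiser (S'→S): u = (0.95783 + 0.838)/(1 + 0.95783×0.838) = 1.79583/1.80266154 = 0.99621.

0.996c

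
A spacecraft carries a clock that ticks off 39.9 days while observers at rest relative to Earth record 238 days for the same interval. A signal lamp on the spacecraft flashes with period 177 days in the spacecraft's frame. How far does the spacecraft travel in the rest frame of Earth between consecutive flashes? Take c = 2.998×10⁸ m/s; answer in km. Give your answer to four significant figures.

From Δt = γΔτ: γ = 238/39.9 = 5.96491.
β = √(1 − 1/γ²) = 0.98585. Lab-frame period = γτ = 5.96491×177 days = 1055.8 days. Distance = βc × γτ = 0.98585 × 2.998×10⁸ m/s × 91221120 s = 2.6961×10^16 m = 2.696×10^13 km.

2.696×10^13 km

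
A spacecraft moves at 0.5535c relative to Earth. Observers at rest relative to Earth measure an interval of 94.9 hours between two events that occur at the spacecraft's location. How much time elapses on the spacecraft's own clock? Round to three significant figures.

79.0 hours

With β = 0.5535, γ = 1/√(1 − 0.5535²) = 1/√0.69363775 = 1.2007.
The spacecraft's clock runs slow as seen from Earth, so Δτ = Δt/γ = 94.9/1.2007 = 79.0 hours.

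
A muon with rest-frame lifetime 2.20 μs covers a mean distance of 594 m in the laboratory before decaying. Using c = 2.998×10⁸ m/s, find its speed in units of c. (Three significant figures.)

0.669c

d = βγcτ ⇒ βγ = d/(cτ) = 594.0 m / (659.56 m) = 0.9006.
β = (βγ)/√(1+(βγ)²) = 0.9006/√1.81108 = 0.669.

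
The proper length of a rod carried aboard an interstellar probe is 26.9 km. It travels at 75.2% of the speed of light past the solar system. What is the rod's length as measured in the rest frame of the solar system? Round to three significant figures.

17.7 km

β² = 0.565504, so γ = 1/√0.434496 = 1.5171.
Along the direction of motion the measured length is L₀/γ = 26.9/1.5171 = 17.7 km.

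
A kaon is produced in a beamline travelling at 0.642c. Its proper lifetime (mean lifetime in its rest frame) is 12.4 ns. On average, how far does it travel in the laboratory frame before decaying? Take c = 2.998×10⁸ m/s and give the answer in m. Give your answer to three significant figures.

With β = 0.642, γ = 1/√(1 − 0.642²) = 1/√0.587836 = 1.3043.
Lab-frame lifetime: Δt = γτ = 1.3043 × 12.4 ns = 16.173 ns.
Distance: d = vΔt = 0.642 × 2.998×10⁸ m/s × 1.6173×10^-8 s = 3.11 m.

3.11 m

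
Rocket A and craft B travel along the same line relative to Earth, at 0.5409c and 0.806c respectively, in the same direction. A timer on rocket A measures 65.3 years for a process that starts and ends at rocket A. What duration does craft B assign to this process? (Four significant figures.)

Speed of rocket A in craft B's frame: u = (v_A − v_B)/(1 − v_A v_B/c²) = (0.5409 − 0.806)/(1 − 0.5409×0.806) = −0.2651/0.5640346 = −0.47001; |u| = 0.47001c.
γ for this relative speed: γ = 1/√(1 − 0.220909) = 1.1329.
The clock on rocket A records proper time, so craft B measures Δt = γΔτ = 1.1329 × 65.3 = 73.98 years.

73.98 years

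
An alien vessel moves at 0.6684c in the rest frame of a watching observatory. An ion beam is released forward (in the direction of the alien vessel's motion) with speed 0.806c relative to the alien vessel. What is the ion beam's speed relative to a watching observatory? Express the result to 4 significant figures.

0.9582c

In units of c, u = (u' + v)/(1 + u'v) with u' = 0.806 and v = 0.6684.
Numerator: 0.806 + 0.6684 = 1.4744. Denominator: 1 + (0.806)(0.6684) = 1.5387304.
u = 1.4744/1.5387304 = 0.95819, so the speed is 0.9582c.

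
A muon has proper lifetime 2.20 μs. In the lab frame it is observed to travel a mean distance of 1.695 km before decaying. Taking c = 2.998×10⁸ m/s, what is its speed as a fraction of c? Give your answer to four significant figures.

0.9319c

Lab distance = (lab lifetime)·v = γτ·βc, so βγ = d/(cτ) = 1695/(2.998×10⁸ × 2.200×10^-6) = 2.5699.
With βγ = 2.5699: γ² = 1 + (βγ)² = 7.60439, and β = (βγ)/γ = 2.5699/2.75761 = 0.9319.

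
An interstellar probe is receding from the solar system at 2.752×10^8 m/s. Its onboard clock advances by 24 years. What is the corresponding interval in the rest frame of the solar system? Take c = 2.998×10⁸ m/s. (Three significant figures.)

β = v/c = (2.752×10^8 m/s)/(2.998×10⁸ m/s) = 0.917945.
β² = 0.842623, so γ = 1/√0.157377 = 2.5207.
Time dilation: Δt = γ·Δτ = 2.5207 × 24 = 60.5 years.

60.5 years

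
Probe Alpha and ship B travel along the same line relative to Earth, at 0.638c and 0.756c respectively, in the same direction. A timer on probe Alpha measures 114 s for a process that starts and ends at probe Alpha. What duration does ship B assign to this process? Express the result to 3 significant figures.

117 s

Speed of probe Alpha in ship B's frame: u = (v_A − v_B)/(1 − v_A v_B/c²) = (0.638 − 0.756)/(1 − 0.638×0.756) = −0.118/0.517672 = −0.22794; |u| = 0.22794c.
At |u| = 0.22794c, γ = (1 − 0.0519566)^(−1/2) = 1.027.
The clock on probe Alpha records proper time, so ship B measures Δt = γΔτ = 1.027 × 114 = 117 s.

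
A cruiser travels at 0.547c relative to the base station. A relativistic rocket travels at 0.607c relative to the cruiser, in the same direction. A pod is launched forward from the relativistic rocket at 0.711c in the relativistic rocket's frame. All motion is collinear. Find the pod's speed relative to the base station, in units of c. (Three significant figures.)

0.976c

First combine the pod and relativistic rocket (S''→S'): u₁ = (0.711 + 0.607)/(1 + 0.711×0.607) = 1.318/1.431577 = 0.92066.
Then combine with the cruiser (S'→S): u = (0.92066 + 0.547)/(1 + 0.92066×0.547) = 1.46766/1.50360102 = 0.9761.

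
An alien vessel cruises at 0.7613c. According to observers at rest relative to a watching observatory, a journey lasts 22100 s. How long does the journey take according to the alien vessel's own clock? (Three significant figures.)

14300 s

γ = 1/√(1 − β²) = 1/√(1 − 0.57957769) = 1/√0.42042231 = 1/0.6484 = 1.5423.
The alien vessel's clock runs slow as seen from a watching observatory, so Δτ = Δt/γ = 22100/1.5423 = 14300 s.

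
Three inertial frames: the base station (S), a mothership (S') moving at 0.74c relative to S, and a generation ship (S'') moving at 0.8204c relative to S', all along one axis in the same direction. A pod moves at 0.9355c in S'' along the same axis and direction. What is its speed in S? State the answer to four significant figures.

0.9990c

Apply u = (u'+v)/(1+u'v) twice. Pod in the mothership frame: (0.9355+0.8204)/(1+0.9355·0.8204) = 1.7559/1.7674842 = 0.99345c.
That velocity, transformed to the rest frame of the base station: (0.99345+0.74)/(1+0.99345·0.74) = 1.73345/1.735153 = 0.99902c.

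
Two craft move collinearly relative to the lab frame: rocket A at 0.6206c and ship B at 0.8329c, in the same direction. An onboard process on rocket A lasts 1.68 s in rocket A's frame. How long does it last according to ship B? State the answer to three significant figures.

The velocity of rocket A relative to ship B is (0.6206 − 0.8329)c / (1 − 0.6206×0.8329) = −0.43945c; relative speed 0.43945c.
At |u| = 0.43945c, γ = (1 − 0.193116)^(−1/2) = 1.1133.
Rocket A's interval is proper; time dilation gives Δt_B = γΔτ = 1.1133 × 1.68 s = 1.87 s.

1.87 s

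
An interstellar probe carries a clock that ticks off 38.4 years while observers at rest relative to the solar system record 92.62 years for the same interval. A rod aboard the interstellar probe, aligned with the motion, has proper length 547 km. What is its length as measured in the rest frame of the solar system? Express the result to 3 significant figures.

227 km

The time-dilation ratio gives γ = 92.62/38.4 = 2.41198.
L = L₀/γ = 547/2.41198 = 227 km.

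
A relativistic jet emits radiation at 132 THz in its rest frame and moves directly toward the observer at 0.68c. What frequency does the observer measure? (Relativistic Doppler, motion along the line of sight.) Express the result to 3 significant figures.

302 THz

Relativistic Doppler (source moving toward): f_obs = f_src · √((1+β)/(1−β)).
With β = 0.68: factor = √(1.68/0.32) = 2.2913.
f_obs = 132 × 2.2913 = 302 THz.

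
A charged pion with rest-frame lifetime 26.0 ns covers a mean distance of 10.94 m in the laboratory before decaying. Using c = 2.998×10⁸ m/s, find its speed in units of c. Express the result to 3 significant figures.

Lab distance = (lab lifetime)·v = γτ·βc, so βγ = d/(cτ) = 10.94/(2.998×10⁸ × 2.600×10^-8) = 1.4035.
With βγ = 1.4035: γ² = 1 + (βγ)² = 2.96981, and β = (βγ)/γ = 1.4035/1.72331 = 0.814.

0.814c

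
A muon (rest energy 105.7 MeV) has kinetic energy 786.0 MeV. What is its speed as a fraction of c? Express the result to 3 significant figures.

0.993c

γ = 1 + K/(mc²) = 1 + 786.0/105.7 = 8.4361.
β = √(1 − 1/γ²) = √(1 − 0.0140513) = √0.9859487 = 0.993.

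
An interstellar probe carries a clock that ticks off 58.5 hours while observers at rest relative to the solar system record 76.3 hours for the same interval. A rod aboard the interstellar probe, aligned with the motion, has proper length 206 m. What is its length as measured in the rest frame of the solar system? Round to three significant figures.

158 m

From Δt = γΔτ: γ = 76.3/58.5 = 1.30427.
The rod contracts by the same γ: 206 m / 1.30427 = 158 m.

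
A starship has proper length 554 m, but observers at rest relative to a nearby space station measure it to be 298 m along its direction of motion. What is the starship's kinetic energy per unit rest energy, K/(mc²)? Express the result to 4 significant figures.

γ = L₀/L = 554/298 = 1.85906.
K/(mc²) = γ − 1 = 1.85906 − 1 = 0.8591.

0.8591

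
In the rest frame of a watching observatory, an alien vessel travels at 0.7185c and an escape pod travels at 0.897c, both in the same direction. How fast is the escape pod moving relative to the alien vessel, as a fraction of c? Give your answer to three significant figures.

0.502c

Transform to the alien vessel's frame: u' = (u − v)/(1 − uv/c²).
u' = (0.897 − 0.7185)/(1 − 0.897×0.7185) = 0.1785/0.3555055 = 0.5021.
Speed in the alien vessel's frame: 0.502c (in the same direction).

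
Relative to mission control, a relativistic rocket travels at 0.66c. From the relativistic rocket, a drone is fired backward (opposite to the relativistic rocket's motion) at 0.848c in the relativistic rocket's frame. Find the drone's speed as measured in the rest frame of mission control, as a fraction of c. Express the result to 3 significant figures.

In units of c, u = (u' + v)/(1 + u'v) with u' = −0.848 and v = 0.66.
Numerator: −0.848 + 0.66 = −0.188. Denominator: 1 + (−0.848)(0.66) = 0.44032.
u = −0.188/0.44032 = −0.42696, so the speed is 0.427c.

0.427c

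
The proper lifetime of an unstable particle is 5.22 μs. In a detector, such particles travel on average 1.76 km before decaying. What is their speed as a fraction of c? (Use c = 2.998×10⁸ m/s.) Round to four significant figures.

0.7473c

d = βγcτ ⇒ βγ = d/(cτ) = 1760 m / (1564.956 m) = 1.1246.
β = (βγ)/√(1+(βγ)²) = 1.1246/√2.26473 = 0.7473.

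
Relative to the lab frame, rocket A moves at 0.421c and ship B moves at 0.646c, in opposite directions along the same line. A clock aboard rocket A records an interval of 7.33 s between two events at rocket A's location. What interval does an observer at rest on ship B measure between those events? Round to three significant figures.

13.5 s

Speed of rocket A in ship B's frame: u = (v_A + v_B)/(1 + v_A v_B/c²) = (0.421 + 0.646)/(1 + 0.421×0.646) = 1.067/1.271966 = 0.83886; |u| = 0.83886c.
At |u| = 0.83886c, γ = (1 − 0.703686)^(−1/2) = 1.8371.
Rocket A's interval is proper; time dilation gives Δt_B = γΔτ = 1.8371 × 7.33 s = 13.5 s.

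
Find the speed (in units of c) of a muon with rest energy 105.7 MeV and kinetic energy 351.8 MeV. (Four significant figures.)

0.9729c

γ = 1 + K/(mc²) = 1 + 351.8/105.7 = 4.3283.
β = √(1 − 1/γ²) = √(1 − 0.0533784) = √0.9466216 = 0.9729.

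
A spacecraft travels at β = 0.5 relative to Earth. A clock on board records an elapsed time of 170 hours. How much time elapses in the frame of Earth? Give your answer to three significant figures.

β² = 0.25, so γ = 1/√0.75 = 1.1547.
The onboard clock measures proper time, so the interval in the rest frame of Earth is dilated: Δt = γ·Δτ = 1.1547 × 170 hours = 196 hours.

196 hours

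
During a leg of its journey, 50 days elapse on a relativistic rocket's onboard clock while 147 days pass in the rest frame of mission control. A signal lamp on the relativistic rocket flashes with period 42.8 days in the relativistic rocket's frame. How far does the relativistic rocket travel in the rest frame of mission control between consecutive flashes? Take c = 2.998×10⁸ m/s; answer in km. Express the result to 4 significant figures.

The time-dilation ratio gives γ = 147/50 = 2.94.
β = √(1 − 1/γ²) = 0.94038. Lab-frame period = γτ = 2.94×42.8 days = 125.83 days. Distance = βc × γτ = 0.94038 × 2.998×10⁸ m/s × 10871712 s = 3.0650×10^15 m = 3.065×10^12 km.

3.065×10^12 km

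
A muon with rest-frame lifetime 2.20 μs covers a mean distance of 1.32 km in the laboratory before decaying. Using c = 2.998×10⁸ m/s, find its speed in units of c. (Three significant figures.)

0.895c

Let x = d/(cτ) = 1320 m / (2.998×10⁸ m/s × 2.200×10^-6 s) = 2.0013. Since d = βγcτ, x = βγ = β/√(1−β²).
Solving: β² = x²/(1+x²) = 4.0052/5.0052 = 0.800208, so β = 0.895.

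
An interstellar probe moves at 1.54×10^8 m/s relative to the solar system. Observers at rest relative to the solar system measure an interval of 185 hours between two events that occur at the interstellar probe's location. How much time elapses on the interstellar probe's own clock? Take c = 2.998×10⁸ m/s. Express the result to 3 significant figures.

β = v/c = (1.54×10^8 m/s)/(2.998×10⁸ m/s) = 0.513676.
Lorentz factor: γ = (1 − 0.263863)^(−1/2) = 1.1655.
The interstellar probe's clock runs slow as seen from the solar system, so Δτ = Δt/γ = 185/1.1655 = 159 hours.

159 hours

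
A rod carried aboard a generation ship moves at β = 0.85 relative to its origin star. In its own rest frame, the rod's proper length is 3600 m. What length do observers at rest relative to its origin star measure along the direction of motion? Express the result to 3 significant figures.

1900 m

γ = 1/√(1 − β²) = 1/√(1 − 0.7225) = 1/√0.2775 = 1/0.526783 = 1.8983.
Length contraction: L = L₀/γ = 3600/1.8983 = 1900 m.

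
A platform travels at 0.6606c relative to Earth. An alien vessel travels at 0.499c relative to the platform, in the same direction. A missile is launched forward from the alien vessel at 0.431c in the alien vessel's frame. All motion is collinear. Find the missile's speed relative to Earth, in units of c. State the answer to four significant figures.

0.9471c

First combine the missile and alien vessel (S''→S'): u₁ = (0.431 + 0.499)/(1 + 0.431×0.499) = 0.93/1.215069 = 0.76539.
Then combine with the platform (S'→S): u = (0.76539 + 0.6606)/(1 + 0.76539×0.6606) = 1.42599/1.505616634 = 0.94711.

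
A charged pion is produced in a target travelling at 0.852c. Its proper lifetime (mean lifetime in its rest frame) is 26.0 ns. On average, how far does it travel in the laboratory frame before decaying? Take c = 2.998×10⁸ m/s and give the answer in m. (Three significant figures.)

With β = 0.852, γ = 1/√(1 − 0.852²) = 1/√0.274096 = 1.9101.
Lab-frame lifetime: Δt = γτ = 1.9101 × 26.0 ns = 49.663 ns.
Distance: d = vΔt = 0.852 × 2.998×10⁸ m/s × 4.9663×10^-8 s = 12.7 m.

12.7 m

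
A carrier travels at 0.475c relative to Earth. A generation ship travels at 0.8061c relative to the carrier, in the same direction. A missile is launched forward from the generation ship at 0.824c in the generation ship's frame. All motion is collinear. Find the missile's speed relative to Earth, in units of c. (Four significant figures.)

0.9927c

Apply u = (u'+v)/(1+u'v) twice. Missile in the carrier frame: (0.824+0.8061)/(1+0.824·0.8061) = 1.6301/1.6642264 = 0.97949c.
That velocity, transformed to the rest frame of Earth: (0.97949+0.475)/(1+0.97949·0.475) = 1.45449/1.46525775 = 0.99265c.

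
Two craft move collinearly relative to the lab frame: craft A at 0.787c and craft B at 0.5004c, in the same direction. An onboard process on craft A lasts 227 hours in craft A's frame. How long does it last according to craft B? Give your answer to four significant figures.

Speed of craft A in craft B's frame: u = (v_A − v_B)/(1 − v_A v_B/c²) = (0.787 − 0.5004)/(1 − 0.787×0.5004) = 0.2866/0.6061852 = 0.47279; |u| = 0.47279c.
γ for this relative speed: γ = 1/√(1 − 0.22353) = 1.1348.
The clock on craft A records proper time, so craft B measures Δt = γΔτ = 1.1348 × 227 = 257.6 hours.

257.6 hours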